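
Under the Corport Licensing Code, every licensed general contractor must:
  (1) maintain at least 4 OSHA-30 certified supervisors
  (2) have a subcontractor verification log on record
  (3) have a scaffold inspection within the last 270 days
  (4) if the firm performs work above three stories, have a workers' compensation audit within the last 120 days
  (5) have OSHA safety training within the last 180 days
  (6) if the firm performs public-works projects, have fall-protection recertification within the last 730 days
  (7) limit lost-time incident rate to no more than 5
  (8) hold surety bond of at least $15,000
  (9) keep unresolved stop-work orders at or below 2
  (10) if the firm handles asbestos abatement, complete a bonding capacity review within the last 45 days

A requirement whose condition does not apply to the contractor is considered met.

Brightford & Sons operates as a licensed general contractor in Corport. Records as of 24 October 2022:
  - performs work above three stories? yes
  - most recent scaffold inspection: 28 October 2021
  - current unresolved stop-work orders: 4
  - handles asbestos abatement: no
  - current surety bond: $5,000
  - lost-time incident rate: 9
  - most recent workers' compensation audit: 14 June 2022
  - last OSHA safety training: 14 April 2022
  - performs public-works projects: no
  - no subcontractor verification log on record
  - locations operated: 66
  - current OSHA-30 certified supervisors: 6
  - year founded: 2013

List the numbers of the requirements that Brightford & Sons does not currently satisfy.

2, 3, 4, 5, 7, 8, 9

1. OSHA-30 certified supervisors 6 ≥ 4 → met
2. subcontractor verification log absent → not met
3. scaffold inspection 361 days ago vs limit 270 → not met
4. condition 'performs work above three stories' holds; workers' compensation audit 132 days ago vs limit 120 → not met
5. OSHA safety training 193 days ago vs limit 180 → not met
6. condition 'performs public-works projects' does not hold → requirement n/a → met
7. lost-time incident rate 9 > 5 → not met
8. surety bond $5,000 < $15,000 → not met
9. unresolved stop-work orders 4 > 2 → not met
10. condition 'handles asbestos abatement' does not hold → requirement n/a → met
Not met: 2, 3, 4, 5, 7, 8, 9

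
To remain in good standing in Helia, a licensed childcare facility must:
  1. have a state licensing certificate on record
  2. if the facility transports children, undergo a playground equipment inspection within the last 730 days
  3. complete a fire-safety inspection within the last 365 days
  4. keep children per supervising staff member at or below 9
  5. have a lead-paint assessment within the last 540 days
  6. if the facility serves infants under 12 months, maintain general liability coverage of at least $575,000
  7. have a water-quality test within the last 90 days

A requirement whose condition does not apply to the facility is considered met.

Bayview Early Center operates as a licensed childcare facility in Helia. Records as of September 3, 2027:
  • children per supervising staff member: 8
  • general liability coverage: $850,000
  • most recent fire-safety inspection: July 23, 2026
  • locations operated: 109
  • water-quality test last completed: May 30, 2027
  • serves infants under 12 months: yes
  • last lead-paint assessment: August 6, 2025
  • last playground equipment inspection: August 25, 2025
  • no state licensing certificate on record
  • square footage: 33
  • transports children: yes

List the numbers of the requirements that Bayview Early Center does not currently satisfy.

1. state licensing certificate absent → not met
2. condition 'transports children' holds; playground equipment inspection 739 days ago vs limit 730 → not met
3. fire-safety inspection 407 days ago vs limit 365 → not met
4. children per supervising staff member 8 ≤ 9 → met
5. lead-paint assessment 758 days ago vs limit 540 → not met
6. condition 'serves infants under 12 months' holds; general liability coverage $850,000 ≥ $575,000 → met
7. water-quality test 96 days ago vs limit 90 → not met
Not met: 1, 2, 3, 5, 7

1, 2, 3, 5, 7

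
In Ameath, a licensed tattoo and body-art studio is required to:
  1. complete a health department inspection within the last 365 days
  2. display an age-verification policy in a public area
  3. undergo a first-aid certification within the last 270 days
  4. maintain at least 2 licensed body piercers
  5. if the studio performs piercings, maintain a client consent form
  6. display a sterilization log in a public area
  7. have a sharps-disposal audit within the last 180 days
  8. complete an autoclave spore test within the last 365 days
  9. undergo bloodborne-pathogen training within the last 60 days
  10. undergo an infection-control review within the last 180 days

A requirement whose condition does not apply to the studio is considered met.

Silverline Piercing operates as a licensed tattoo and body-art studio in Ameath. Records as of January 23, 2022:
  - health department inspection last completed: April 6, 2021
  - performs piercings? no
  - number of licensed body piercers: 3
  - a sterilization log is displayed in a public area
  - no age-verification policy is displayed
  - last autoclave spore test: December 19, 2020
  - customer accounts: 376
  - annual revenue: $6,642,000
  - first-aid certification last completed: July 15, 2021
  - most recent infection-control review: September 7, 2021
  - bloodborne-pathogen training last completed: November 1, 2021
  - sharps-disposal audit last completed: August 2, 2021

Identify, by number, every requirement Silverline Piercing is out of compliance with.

1. health department inspection 292 days ago vs limit 365 → met
2. age-verification policy absent → not met
3. first-aid certification 192 days ago vs limit 270 → met
4. licensed body piercers 3 ≥ 2 → met
5. condition 'performs piercings' does not hold → requirement n/a → met
6. sterilization log present → met
7. sharps-disposal audit 174 days ago vs limit 180 → met
8. autoclave spore test 400 days ago vs limit 365 → not met
9. bloodborne-pathogen training 83 days ago vs limit 60 → not met
10. infection-control review 138 days ago vs limit 180 → met
Not met: 2, 8, 9

2, 8, 9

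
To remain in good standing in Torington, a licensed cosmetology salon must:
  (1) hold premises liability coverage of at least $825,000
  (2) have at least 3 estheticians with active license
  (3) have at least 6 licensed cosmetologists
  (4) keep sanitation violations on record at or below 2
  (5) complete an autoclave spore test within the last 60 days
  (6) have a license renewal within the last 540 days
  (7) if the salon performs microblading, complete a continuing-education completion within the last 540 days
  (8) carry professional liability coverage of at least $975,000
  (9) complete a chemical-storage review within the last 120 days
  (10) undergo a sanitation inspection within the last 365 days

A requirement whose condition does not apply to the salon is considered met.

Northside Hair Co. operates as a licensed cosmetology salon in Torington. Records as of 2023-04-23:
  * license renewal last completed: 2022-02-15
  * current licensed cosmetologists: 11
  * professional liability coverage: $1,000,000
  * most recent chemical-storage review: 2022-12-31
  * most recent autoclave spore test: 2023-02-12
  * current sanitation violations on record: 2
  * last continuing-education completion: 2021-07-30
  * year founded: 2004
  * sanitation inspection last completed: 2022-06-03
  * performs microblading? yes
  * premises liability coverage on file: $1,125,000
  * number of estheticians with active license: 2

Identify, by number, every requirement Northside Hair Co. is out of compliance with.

1. premises liability coverage $1,125,000 ≥ $825,000 → met
2. estheticians with active license 2 < 3 → not met
3. licensed cosmetologists 11 ≥ 6 → met
4. sanitation violations on record 2 ≤ 2 → met
5. autoclave spore test 70 days ago vs limit 60 → not met
6. license renewal 432 days ago vs limit 540 → met
7. condition 'performs microblading' holds; continuing-education completion 632 days ago vs limit 540 → not met
8. professional liability coverage $1,000,000 ≥ $975,000 → met
9. chemical-storage review 113 days ago vs limit 120 → met
10. sanitation inspection 324 days ago vs limit 365 → met
Not met: 2, 5, 7

2, 5, 7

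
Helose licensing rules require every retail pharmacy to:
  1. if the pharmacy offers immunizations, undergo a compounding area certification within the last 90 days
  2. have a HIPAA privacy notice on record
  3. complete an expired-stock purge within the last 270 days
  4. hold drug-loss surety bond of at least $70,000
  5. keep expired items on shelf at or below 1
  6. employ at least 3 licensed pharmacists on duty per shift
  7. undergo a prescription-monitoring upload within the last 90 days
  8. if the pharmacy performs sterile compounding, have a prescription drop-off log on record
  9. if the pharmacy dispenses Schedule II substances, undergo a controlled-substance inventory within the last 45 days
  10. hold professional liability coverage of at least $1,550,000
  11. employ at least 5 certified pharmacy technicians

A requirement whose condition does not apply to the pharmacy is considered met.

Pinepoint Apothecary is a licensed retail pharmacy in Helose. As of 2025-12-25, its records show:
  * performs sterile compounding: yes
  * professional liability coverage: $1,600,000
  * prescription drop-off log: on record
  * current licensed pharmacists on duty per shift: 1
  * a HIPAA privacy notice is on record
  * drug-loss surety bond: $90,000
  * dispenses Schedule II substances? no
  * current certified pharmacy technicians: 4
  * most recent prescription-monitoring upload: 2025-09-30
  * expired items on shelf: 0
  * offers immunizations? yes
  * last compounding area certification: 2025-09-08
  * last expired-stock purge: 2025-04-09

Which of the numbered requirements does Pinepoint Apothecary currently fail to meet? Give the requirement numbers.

1. condition 'offers immunizations' holds; compounding area certification 108 days ago vs limit 90 → not met
2. HIPAA privacy notice present → met
3. expired-stock purge 260 days ago vs limit 270 → met
4. drug-loss surety bond $90,000 ≥ $70,000 → met
5. expired items on shelf 0 ≤ 1 → met
6. licensed pharmacists on duty per shift 1 < 3 → not met
7. prescription-monitoring upload 86 days ago vs limit 90 → met
8. condition 'performs sterile compounding' holds; prescription drop-off log present → met
9. condition 'dispenses Schedule II substances' does not hold → requirement n/a → met
10. professional liability coverage $1,600,000 ≥ $1,550,000 → met
11. certified pharmacy technicians 4 < 5 → not met
Not met: 1, 6, 11

1, 6, 11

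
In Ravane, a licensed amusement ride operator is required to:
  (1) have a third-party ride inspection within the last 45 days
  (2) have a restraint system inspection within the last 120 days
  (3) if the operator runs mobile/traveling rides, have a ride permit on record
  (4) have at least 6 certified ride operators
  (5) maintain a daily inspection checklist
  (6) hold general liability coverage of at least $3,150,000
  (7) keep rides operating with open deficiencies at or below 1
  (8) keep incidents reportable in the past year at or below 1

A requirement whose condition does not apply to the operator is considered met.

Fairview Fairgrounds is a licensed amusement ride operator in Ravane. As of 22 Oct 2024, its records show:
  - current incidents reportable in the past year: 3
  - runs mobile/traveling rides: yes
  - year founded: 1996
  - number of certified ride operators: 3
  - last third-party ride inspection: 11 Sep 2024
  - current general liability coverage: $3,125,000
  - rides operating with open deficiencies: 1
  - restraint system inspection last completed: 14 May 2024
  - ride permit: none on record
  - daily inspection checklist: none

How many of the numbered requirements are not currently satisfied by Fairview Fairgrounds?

1. third-party ride inspection 41 days ago vs limit 45 → met
2. restraint system inspection 161 days ago vs limit 120 → not met
3. condition 'runs mobile/traveling rides' holds; ride permit absent → not met
4. certified ride operators 3 < 6 → not met
5. daily inspection checklist absent → not met
6. general liability coverage $3,125,000 < $3,150,000 → not met
7. rides operating with open deficiencies 1 ≤ 1 → met
8. incidents reportable in the past year 3 > 1 → not met
Not met: 6 of 8

6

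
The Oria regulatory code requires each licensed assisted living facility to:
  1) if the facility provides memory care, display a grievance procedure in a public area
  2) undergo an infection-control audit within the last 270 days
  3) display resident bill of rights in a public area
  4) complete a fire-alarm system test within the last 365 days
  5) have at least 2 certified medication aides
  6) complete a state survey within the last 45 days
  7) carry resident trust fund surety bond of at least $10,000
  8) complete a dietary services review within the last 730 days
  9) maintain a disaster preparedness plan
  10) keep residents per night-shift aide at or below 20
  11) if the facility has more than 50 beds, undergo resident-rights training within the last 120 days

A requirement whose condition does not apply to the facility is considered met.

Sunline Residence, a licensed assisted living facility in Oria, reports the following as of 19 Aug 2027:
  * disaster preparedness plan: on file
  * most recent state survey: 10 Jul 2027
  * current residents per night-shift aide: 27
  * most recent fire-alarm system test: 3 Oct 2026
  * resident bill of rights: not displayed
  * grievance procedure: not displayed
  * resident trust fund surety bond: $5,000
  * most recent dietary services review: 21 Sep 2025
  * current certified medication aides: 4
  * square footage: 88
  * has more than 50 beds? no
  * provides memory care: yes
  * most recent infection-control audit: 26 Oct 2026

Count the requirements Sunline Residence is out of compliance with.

1. condition 'provides memory care' holds; grievance procedure absent → not met
2. infection-control audit 297 days ago vs limit 270 → not met
3. resident bill of rights absent → not met
4. fire-alarm system test 320 days ago vs limit 365 → met
5. certified medication aides 4 ≥ 2 → met
6. state survey 40 days ago vs limit 45 → met
7. resident trust fund surety bond $5,000 < $10,000 → not met
8. dietary services review 697 days ago vs limit 730 → met
9. disaster preparedness plan present → met
10. residents per night-shift aide 27 > 20 → not met
11. condition 'has more than 50 beds' does not hold → requirement n/a → met
Not met: 5 of 11

5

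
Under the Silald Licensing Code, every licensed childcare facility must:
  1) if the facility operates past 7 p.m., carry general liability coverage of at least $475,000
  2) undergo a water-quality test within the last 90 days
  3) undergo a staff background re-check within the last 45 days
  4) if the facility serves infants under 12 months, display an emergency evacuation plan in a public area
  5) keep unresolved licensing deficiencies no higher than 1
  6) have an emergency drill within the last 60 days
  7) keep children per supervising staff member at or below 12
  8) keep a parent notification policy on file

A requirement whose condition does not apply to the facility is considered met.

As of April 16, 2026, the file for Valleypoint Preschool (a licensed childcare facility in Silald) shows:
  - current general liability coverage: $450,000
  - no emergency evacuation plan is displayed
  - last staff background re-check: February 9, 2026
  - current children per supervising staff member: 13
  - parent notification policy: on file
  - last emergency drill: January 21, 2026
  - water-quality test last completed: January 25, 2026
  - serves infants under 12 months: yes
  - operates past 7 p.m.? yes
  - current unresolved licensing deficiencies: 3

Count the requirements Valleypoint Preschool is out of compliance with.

1. condition 'operates past 7 p.m.' holds; general liability coverage $450,000 < $475,000 → not met
2. water-quality test 81 days ago vs limit 90 → met
3. staff background re-check 66 days ago vs limit 45 → not met
4. condition 'serves infants under 12 months' holds; emergency evacuation plan absent → not met
5. unresolved licensing deficiencies 3 > 1 → not met
6. emergency drill 85 days ago vs limit 60 → not met
7. children per supervising staff member 13 > 12 → not met
8. parent notification policy present → met
Not met: 6 of 8

6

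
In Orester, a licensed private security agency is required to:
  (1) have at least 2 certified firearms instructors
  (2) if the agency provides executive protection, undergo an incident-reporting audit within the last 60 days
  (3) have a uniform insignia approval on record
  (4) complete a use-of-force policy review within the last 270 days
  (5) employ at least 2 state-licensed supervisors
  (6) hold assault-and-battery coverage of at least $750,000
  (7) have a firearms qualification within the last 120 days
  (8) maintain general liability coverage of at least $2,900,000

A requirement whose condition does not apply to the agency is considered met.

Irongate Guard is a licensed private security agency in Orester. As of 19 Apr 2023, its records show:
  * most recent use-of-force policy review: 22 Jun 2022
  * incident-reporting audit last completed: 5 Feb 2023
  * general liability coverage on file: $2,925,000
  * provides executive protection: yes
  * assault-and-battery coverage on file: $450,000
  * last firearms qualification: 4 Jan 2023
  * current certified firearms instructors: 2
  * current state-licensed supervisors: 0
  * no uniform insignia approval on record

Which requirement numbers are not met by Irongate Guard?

2, 3, 4, 5, 6

1. certified firearms instructors 2 ≥ 2 → met
2. condition 'provides executive protection' holds; incident-reporting audit 73 days ago vs limit 60 → not met
3. uniform insignia approval absent → not met
4. use-of-force policy review 301 days ago vs limit 270 → not met
5. state-licensed supervisors 0 < 2 → not met
6. assault-and-battery coverage $450,000 < $750,000 → not met
7. firearms qualification 105 days ago vs limit 120 → met
8. general liability coverage $2,925,000 ≥ $2,900,000 → met
Not met: 2, 3, 4, 5, 6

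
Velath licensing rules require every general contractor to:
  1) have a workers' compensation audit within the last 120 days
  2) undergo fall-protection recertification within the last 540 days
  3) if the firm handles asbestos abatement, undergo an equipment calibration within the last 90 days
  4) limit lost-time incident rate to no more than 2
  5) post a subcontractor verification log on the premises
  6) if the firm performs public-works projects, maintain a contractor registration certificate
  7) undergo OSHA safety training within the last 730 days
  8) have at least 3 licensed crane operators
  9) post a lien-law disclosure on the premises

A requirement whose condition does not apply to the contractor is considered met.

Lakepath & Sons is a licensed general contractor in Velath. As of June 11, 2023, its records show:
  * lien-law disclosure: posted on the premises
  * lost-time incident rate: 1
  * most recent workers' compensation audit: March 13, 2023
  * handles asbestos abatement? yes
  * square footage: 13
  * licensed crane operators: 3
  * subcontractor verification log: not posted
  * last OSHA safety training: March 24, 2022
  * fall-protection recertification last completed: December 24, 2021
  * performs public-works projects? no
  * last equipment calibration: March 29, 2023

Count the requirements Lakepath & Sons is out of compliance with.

1. workers' compensation audit 90 days ago vs limit 120 → met
2. fall-protection recertification 534 days ago vs limit 540 → met
3. condition 'handles asbestos abatement' holds; equipment calibration 74 days ago vs limit 90 → met
4. lost-time incident rate 1 ≤ 2 → met
5. subcontractor verification log absent → not met
6. condition 'performs public-works projects' does not hold → requirement n/a → met
7. OSHA safety training 444 days ago vs limit 730 → met
8. licensed crane operators 3 ≥ 3 → met
9. lien-law disclosure present → met
Not met: 1 of 9

1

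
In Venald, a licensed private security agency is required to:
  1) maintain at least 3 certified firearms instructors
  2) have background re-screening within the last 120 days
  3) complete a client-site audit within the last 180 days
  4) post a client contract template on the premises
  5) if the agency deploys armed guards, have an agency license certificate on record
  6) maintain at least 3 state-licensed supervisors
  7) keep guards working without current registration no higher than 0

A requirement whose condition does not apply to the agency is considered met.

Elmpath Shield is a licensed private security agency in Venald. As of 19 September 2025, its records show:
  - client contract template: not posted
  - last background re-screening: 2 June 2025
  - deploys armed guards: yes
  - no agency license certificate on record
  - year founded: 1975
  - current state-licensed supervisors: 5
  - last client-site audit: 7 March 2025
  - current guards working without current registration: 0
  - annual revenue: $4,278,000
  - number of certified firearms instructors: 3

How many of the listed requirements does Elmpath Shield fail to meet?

1. certified firearms instructors 3 ≥ 3 → met
2. background re-screening 109 days ago vs limit 120 → met
3. client-site audit 196 days ago vs limit 180 → not met
4. client contract template absent → not met
5. condition 'deploys armed guards' holds; agency license certificate absent → not met
6. state-licensed supervisors 5 ≥ 3 → met
7. guards working without current registration 0 ≤ 0 → met
Not met: 3 of 7

3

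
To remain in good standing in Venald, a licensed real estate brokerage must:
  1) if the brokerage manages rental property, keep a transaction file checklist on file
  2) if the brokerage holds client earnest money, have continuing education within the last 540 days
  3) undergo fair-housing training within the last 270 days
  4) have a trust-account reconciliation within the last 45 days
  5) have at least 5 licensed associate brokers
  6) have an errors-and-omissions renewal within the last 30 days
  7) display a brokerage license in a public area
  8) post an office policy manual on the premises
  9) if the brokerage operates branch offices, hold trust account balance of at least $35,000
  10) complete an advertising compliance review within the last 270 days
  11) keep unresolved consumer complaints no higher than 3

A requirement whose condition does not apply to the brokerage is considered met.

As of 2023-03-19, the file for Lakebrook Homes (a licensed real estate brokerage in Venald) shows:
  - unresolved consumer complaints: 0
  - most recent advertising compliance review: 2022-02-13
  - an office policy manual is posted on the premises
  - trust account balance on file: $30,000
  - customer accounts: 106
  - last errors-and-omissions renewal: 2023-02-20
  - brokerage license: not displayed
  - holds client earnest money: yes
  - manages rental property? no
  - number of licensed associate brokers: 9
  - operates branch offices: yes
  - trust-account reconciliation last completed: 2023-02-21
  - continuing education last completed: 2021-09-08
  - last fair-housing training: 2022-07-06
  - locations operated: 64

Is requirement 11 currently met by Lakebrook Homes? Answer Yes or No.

11. unresolved consumer complaints 0 ≤ 3 → met

Yes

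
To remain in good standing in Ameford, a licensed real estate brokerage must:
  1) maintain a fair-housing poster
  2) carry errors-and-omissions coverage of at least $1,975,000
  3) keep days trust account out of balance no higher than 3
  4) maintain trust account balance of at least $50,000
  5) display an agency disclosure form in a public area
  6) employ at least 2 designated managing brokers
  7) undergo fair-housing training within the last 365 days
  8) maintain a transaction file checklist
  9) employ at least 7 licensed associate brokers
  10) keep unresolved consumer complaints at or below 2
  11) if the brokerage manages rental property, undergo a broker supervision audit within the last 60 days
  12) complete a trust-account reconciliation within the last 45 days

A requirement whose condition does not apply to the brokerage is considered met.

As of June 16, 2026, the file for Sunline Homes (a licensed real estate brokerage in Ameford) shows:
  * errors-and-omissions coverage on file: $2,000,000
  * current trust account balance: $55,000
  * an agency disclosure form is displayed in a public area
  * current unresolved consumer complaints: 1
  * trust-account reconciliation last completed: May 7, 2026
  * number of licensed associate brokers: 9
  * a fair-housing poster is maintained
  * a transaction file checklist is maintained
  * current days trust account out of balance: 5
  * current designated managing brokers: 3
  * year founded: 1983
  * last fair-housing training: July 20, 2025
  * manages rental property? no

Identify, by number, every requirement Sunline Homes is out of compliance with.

3

1. fair-housing poster present → met
2. errors-and-omissions coverage $2,000,000 ≥ $1,975,000 → met
3. days trust account out of balance 5 > 3 → not met
4. trust account balance $55,000 ≥ $50,000 → met
5. agency disclosure form present → met
6. designated managing brokers 3 ≥ 2 → met
7. fair-housing training 331 days ago vs limit 365 → met
8. transaction file checklist present → met
9. licensed associate brokers 9 ≥ 7 → met
10. unresolved consumer complaints 1 ≤ 2 → met
11. condition 'manages rental property' does not hold → requirement n/a → met
12. trust-account reconciliation 40 days ago vs limit 45 → met
Not met: 3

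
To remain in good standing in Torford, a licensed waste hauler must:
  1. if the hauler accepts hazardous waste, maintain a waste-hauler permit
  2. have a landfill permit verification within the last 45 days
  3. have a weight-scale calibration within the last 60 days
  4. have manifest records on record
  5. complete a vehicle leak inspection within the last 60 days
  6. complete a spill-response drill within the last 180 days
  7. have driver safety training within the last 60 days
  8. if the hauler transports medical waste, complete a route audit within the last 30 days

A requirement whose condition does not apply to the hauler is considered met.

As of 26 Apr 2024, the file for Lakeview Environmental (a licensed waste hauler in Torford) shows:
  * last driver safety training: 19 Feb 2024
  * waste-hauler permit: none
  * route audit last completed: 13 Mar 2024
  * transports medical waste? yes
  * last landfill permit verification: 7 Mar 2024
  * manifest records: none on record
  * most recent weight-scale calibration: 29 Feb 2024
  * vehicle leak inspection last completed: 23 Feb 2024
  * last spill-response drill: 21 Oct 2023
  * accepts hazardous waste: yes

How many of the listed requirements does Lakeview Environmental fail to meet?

1. condition 'accepts hazardous waste' holds; waste-hauler permit absent → not met
2. landfill permit verification 50 days ago vs limit 45 → not met
3. weight-scale calibration 57 days ago vs limit 60 → met
4. manifest records absent → not met
5. vehicle leak inspection 63 days ago vs limit 60 → not met
6. spill-response drill 188 days ago vs limit 180 → not met
7. driver safety training 67 days ago vs limit 60 → not met
8. condition 'transports medical waste' holds; route audit 44 days ago vs limit 30 → not met
Not met: 7 of 8

7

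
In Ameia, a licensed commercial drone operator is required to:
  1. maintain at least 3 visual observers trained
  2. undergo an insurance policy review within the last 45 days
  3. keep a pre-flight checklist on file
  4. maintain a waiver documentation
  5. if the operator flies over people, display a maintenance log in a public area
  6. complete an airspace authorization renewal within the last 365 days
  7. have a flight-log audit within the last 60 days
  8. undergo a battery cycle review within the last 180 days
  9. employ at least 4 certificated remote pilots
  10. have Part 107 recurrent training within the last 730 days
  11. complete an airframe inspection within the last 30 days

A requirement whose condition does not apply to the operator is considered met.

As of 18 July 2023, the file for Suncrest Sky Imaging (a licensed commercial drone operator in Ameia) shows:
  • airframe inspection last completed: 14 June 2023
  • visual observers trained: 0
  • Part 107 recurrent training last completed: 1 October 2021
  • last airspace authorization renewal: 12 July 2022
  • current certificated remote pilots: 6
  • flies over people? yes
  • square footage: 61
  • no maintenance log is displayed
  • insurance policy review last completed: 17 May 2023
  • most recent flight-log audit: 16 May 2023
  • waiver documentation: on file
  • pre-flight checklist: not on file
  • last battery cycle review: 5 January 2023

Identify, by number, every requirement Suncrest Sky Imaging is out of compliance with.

1, 2, 3, 5, 6, 7, 8, 11

1. visual observers trained 0 < 3 → not met
2. insurance policy review 62 days ago vs limit 45 → not met
3. pre-flight checklist absent → not met
4. waiver documentation present → met
5. condition 'flies over people' holds; maintenance log absent → not met
6. airspace authorization renewal 371 days ago vs limit 365 → not met
7. flight-log audit 63 days ago vs limit 60 → not met
8. battery cycle review 194 days ago vs limit 180 → not met
9. certificated remote pilots 6 ≥ 4 → met
10. Part 107 recurrent training 655 days ago vs limit 730 → met
11. airframe inspection 34 days ago vs limit 30 → not met
Not met: 1, 2, 3, 5, 6, 7, 8, 11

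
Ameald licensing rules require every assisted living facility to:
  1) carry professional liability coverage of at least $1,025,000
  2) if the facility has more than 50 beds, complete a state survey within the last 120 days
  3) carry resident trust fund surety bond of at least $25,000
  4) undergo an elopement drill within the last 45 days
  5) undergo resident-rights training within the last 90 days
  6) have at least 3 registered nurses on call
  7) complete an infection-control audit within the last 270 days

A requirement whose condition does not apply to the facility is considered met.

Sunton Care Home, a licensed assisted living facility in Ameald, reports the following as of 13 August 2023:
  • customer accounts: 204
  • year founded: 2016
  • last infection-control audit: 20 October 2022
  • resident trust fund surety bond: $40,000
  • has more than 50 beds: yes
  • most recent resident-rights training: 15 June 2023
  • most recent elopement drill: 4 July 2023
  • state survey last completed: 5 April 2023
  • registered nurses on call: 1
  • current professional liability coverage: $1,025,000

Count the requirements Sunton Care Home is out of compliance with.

1. professional liability coverage $1,025,000 ≥ $1,025,000 → met
2. condition 'has more than 50 beds' holds; state survey 130 days ago vs limit 120 → not met
3. resident trust fund surety bond $40,000 ≥ $25,000 → met
4. elopement drill 40 days ago vs limit 45 → met
5. resident-rights training 59 days ago vs limit 90 → met
6. registered nurses on call 1 < 3 → not met
7. infection-control audit 297 days ago vs limit 270 → not met
Not met: 3 of 7

3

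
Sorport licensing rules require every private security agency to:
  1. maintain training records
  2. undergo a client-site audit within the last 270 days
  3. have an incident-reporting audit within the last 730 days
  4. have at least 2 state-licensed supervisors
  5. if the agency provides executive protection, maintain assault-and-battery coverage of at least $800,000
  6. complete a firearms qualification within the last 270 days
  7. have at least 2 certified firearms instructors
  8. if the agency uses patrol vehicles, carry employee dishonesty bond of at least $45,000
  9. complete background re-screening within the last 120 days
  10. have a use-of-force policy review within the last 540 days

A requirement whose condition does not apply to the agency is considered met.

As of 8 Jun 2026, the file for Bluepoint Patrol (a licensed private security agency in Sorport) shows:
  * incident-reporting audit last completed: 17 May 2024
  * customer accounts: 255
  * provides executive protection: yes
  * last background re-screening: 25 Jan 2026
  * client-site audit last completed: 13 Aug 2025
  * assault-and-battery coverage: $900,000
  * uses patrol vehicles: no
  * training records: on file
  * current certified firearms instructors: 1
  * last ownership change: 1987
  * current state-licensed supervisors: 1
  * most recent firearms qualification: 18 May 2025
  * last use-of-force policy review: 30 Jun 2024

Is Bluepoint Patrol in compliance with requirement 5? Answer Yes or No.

5. condition 'provides executive protection' holds; assault-and-battery coverage $900,000 ≥ $800,000 → met

Yes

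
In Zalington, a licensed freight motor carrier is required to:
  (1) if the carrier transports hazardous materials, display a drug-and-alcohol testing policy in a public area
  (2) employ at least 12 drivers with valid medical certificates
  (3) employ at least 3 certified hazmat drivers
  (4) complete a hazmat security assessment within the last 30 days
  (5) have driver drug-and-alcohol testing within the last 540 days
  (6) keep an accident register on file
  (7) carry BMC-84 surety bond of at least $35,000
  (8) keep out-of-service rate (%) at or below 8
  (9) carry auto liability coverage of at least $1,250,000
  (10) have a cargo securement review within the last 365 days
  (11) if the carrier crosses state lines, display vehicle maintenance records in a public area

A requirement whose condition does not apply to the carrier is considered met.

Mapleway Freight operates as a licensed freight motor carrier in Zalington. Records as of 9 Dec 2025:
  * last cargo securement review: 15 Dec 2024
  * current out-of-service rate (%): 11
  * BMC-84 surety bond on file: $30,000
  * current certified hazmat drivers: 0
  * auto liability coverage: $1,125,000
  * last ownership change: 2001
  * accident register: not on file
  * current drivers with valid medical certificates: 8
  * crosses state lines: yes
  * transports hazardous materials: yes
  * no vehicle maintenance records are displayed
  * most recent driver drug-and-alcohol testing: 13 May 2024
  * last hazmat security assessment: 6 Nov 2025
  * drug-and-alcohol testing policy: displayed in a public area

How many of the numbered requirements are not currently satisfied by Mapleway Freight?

9

1. condition 'transports hazardous materials' holds; drug-and-alcohol testing policy present → met
2. drivers with valid medical certificates 8 < 12 → not met
3. certified hazmat drivers 0 < 3 → not met
4. hazmat security assessment 33 days ago vs limit 30 → not met
5. driver drug-and-alcohol testing 575 days ago vs limit 540 → not met
6. accident register absent → not met
7. BMC-84 surety bond $30,000 < $35,000 → not met
8. out-of-service rate (%) 11 > 8 → not met
9. auto liability coverage $1,125,000 < $1,250,000 → not met
10. cargo securement review 359 days ago vs limit 365 → met
11. condition 'crosses state lines' holds; vehicle maintenance records absent → not met
Not met: 9 of 11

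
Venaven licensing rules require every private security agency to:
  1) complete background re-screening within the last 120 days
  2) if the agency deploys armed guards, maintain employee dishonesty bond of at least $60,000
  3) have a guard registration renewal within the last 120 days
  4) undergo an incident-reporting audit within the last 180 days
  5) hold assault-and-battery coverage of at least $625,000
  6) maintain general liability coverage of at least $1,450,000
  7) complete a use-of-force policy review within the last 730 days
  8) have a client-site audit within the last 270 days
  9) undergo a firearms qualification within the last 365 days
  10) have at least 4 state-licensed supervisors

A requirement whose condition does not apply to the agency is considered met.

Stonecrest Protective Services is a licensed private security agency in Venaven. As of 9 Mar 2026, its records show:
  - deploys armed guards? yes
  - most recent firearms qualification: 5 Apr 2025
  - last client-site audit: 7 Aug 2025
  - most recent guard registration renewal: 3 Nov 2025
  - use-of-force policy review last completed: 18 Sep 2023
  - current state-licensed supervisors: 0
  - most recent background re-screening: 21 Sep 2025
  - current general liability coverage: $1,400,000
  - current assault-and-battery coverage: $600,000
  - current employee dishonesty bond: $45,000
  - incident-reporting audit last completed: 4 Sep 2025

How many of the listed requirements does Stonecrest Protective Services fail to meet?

1. background re-screening 169 days ago vs limit 120 → not met
2. condition 'deploys armed guards' holds; employee dishonesty bond $45,000 < $60,000 → not met
3. guard registration renewal 126 days ago vs limit 120 → not met
4. incident-reporting audit 186 days ago vs limit 180 → not met
5. assault-and-battery coverage $600,000 < $625,000 → not met
6. general liability coverage $1,400,000 < $1,450,000 → not met
7. use-of-force policy review 903 days ago vs limit 730 → not met
8. client-site audit 214 days ago vs limit 270 → met
9. firearms qualification 338 days ago vs limit 365 → met
10. state-licensed supervisors 0 < 4 → not met
Not met: 8 of 10

8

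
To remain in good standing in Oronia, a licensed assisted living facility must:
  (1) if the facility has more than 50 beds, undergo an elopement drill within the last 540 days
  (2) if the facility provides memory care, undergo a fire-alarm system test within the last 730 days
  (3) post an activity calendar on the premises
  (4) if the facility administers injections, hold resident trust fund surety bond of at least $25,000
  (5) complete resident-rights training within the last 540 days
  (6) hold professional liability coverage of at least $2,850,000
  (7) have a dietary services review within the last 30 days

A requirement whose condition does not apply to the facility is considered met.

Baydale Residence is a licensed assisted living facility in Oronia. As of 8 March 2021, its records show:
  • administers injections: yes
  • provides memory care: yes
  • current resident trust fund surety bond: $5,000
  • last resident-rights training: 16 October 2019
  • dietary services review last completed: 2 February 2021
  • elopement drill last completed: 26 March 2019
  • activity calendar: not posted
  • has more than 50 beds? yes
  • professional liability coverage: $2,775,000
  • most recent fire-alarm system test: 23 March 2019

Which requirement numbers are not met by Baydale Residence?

1, 3, 4, 6, 7

1. condition 'has more than 50 beds' holds; elopement drill 713 days ago vs limit 540 → not met
2. condition 'provides memory care' holds; fire-alarm system test 716 days ago vs limit 730 → met
3. activity calendar absent → not met
4. condition 'administers injections' holds; resident trust fund surety bond $5,000 < $25,000 → not met
5. resident-rights training 509 days ago vs limit 540 → met
6. professional liability coverage $2,775,000 < $2,850,000 → not met
7. dietary services review 34 days ago vs limit 30 → not met
Not met: 1, 3, 4, 6, 7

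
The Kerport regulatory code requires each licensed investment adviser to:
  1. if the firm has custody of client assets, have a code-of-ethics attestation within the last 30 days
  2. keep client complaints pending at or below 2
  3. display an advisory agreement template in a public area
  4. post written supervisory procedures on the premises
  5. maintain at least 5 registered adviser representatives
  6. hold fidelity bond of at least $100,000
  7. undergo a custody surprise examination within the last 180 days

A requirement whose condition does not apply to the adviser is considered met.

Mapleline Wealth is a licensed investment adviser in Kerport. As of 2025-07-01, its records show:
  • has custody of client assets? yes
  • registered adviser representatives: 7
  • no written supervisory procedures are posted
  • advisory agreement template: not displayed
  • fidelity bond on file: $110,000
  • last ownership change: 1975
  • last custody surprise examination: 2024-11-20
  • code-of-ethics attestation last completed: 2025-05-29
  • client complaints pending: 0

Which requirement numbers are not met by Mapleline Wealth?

1. condition 'has custody of client assets' holds; code-of-ethics attestation 33 days ago vs limit 30 → not met
2. client complaints pending 0 ≤ 2 → met
3. advisory agreement template absent → not met
4. written supervisory procedures absent → not met
5. registered adviser representatives 7 ≥ 5 → met
6. fidelity bond $110,000 ≥ $100,000 → met
7. custody surprise examination 223 days ago vs limit 180 → not met
Not met: 1, 3, 4, 7

1, 3, 4, 7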